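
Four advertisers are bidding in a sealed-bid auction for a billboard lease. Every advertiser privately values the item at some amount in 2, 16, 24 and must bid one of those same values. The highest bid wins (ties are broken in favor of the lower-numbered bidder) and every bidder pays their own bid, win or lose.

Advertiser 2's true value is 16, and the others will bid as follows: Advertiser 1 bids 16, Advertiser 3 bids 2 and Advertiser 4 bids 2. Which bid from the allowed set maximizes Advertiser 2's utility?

2

Bid 2: loses but pays 2, utility -2.
Bid 16: loses but pays 16, utility -16.
Bid 24: wins, pays 24, utility 16 - 24 = -8.
The best choice is 2 with utility -2.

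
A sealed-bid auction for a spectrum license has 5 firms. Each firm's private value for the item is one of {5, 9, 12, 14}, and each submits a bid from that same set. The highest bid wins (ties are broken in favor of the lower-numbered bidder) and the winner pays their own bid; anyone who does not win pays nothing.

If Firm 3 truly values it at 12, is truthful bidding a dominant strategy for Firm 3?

No

Consider the case where Firm 1 bids 5, Firm 2 bids 5, Firm 4 bids 5 and Firm 5 bids 5.
Truthful bid 12: wins, pays 12, utility 12 - 12 = 0.
Bid 9 instead: wins, pays 9, utility 12 - 9 = 3.
Since 3 > 0, bidding 9 is strictly better here, so truthful bidding is not dominant.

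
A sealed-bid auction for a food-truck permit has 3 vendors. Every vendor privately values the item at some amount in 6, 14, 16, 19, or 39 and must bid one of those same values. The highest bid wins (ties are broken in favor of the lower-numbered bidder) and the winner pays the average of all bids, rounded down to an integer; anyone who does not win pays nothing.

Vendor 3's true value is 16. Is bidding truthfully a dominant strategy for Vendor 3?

No

Consider the case where Vendor 1 bids 6 and Vendor 2 bids 6.
Truthful bid 16: wins, pays 9, utility 16 - 9 = 7.
Bid 14 instead: wins, pays 8, utility 16 - 8 = 8.
Since 8 > 7, bidding 14 is strictly better here, so truthful bidding is not dominant.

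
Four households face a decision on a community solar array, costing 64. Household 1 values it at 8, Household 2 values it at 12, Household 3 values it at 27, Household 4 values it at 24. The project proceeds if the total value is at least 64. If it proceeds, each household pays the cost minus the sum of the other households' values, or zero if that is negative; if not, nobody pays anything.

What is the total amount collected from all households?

43

Total value 71 ≥ cost 64, so it is built.
Household 1: others sum to 63; max(0, 64 - 63) = 1.
Household 2: others sum to 59; max(0, 64 - 59) = 5.
Household 3: others sum to 44; max(0, 64 - 44) = 20.
Household 4: others sum to 47; max(0, 64 - 47) = 17.
Total collected = 1 + 5 + 20 + 17 = 43.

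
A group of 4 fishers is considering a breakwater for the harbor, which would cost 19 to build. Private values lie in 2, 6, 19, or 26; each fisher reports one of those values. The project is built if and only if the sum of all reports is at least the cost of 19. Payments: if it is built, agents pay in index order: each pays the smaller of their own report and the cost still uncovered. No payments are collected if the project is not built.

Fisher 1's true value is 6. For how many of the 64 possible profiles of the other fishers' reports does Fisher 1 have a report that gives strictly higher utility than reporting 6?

57

Others report (2, 2, 19): truth gives 0; report 2 gives 4 > 0. Violating.
Others report (2, 2, 26): truth gives 0; report 2 gives 4 > 0. Violating.
Others report (2, 6, 19): truth gives 0; report 2 gives 4 > 0. Violating.
Others report (2, 6, 26): truth gives 0; report 2 gives 4 > 0. Violating.
Others report (2, 2, 2): truth gives 0; no alternative beats it.
Others report (2, 2, 6): truth gives 0; no alternative beats it.
(Checking all 64 profiles: 57 have a profitable deviation, 7 do not.)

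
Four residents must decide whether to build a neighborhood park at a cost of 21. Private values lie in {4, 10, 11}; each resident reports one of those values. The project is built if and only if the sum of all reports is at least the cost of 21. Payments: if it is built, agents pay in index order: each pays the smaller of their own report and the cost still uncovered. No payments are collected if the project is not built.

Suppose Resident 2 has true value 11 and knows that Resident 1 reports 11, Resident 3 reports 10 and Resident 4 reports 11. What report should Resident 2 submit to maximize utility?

4

Report 4: project built, pays 4, utility 11 - 4 = 7.
Report 10: project built, pays 10, utility 11 - 10 = 1.
Report 11: project built, pays 10, utility 11 - 10 = 1.
The best choice is 4 with utility 7.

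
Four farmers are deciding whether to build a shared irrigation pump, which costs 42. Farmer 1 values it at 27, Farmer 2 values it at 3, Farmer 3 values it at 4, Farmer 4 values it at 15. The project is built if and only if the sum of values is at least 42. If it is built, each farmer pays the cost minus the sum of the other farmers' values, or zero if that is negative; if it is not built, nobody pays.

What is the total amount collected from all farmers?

28

Total value 49 ≥ cost 42, so it is built.
Farmer 1: others sum to 22; max(0, 42 - 22) = 20.
Farmer 2: others sum to 46; max(0, 42 - 46) = 0.
Farmer 3: others sum to 45; max(0, 42 - 45) = 0.
Farmer 4: others sum to 34; max(0, 42 - 34) = 8.
Total collected = 20 + 0 + 0 + 8 = 28.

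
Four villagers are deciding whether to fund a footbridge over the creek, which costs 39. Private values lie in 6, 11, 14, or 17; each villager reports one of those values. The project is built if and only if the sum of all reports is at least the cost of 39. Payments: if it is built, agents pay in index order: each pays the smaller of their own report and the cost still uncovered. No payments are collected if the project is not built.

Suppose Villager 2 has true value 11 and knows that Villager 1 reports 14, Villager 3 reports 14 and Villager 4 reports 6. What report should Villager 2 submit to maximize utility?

6

Report 6: project built, pays 6, utility 11 - 6 = 5.
Report 11: project built, pays 11, utility 11 - 11 = 0.
Report 14: project built, pays 14, utility 11 - 14 = -3.
Report 17: project built, pays 17, utility 11 - 17 = -6.
The best choice is 6 with utility 5.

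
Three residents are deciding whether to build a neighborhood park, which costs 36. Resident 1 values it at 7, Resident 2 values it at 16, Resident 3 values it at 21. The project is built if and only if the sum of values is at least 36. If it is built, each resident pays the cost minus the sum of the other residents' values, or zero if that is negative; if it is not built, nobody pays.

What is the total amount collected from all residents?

21

Total value 44 ≥ cost 36, so it is built.
Resident 1: others sum to 37; max(0, 36 - 37) = 0.
Resident 2: others sum to 28; max(0, 36 - 28) = 8.
Resident 3: others sum to 23; max(0, 36 - 23) = 13.
Total collected = 0 + 8 + 13 = 21.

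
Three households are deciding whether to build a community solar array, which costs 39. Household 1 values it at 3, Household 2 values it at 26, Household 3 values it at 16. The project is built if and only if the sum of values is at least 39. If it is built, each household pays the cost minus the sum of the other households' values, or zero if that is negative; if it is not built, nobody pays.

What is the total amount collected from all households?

30

Total value 45 ≥ cost 39, so it is built.
Household 1: others sum to 42; max(0, 39 - 42) = 0.
Household 2: others sum to 19; max(0, 39 - 19) = 20.
Household 3: others sum to 29; max(0, 39 - 29) = 10.
Total collected = 0 + 20 + 10 = 30.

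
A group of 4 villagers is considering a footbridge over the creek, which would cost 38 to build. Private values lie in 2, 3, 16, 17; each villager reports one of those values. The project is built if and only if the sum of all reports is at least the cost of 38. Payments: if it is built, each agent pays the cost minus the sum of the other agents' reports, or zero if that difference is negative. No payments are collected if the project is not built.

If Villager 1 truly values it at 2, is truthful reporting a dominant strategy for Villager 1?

Yes

Check each profile of the others' reports and compare truth against every alternative report.
Others report (2, 16, 17): truth gives 0, best alternative gives -1.
Others report (2, 17, 16): truth gives 0, best alternative gives -1.
Others report (3, 16, 16): truth gives 0, best alternative gives -1.
Others report (16, 2, 17): truth gives 0, best alternative gives -1.
Others report (16, 3, 16): truth gives 0, best alternative gives -1.
Others report (16, 16, 3): truth gives 0, best alternative gives -1.
(Remaining 58 profiles checked similarly; truth is weakly best in each.)
In every case the truthful report is at least as good as any alternative, so it is a dominant strategy.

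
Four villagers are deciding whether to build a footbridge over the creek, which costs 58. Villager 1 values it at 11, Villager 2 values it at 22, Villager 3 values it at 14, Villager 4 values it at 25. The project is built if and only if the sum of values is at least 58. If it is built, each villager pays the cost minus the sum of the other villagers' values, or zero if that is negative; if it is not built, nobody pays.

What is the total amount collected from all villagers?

Total value 72 ≥ cost 58, so it is built.
Villager 1: others sum to 61; max(0, 58 - 61) = 0.
Villager 2: others sum to 50; max(0, 58 - 50) = 8.
Villager 3: others sum to 58; max(0, 58 - 58) = 0.
Villager 4: others sum to 47; max(0, 58 - 47) = 11.
Total collected = 0 + 8 + 0 + 11 = 19.

19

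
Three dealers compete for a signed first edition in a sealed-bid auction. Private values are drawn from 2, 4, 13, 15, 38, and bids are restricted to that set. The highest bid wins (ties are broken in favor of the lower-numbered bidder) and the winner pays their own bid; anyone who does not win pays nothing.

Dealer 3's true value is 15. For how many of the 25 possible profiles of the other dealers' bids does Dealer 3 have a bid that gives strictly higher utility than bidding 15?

4

Others bid (2, 2): truth gives 0; bid 4 gives 11 > 0. Violating.
Others bid (2, 4): truth gives 0; bid 13 gives 2 > 0. Violating.
Others bid (4, 2): truth gives 0; bid 13 gives 2 > 0. Violating.
Others bid (4, 4): truth gives 0; bid 13 gives 2 > 0. Violating.
Others bid (2, 13): truth gives 0; no alternative beats it.
Others bid (2, 15): truth gives 0; no alternative beats it.
(Checking all 25 profiles: 4 have a profitable deviation, 21 do not.)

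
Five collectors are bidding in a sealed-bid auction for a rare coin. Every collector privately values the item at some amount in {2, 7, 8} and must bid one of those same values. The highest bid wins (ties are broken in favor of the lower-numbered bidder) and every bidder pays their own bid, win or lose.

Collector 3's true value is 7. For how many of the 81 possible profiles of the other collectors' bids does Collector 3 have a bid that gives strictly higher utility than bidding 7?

77

Others bid (2, 2, 2, 8): truth gives -7; bid 8 gives -1 > -7. Violating.
Others bid (2, 2, 7, 8): truth gives -7; bid 8 gives -1 > -7. Violating.
Others bid (2, 2, 8, 2): truth gives -7; bid 8 gives -1 > -7. Violating.
Others bid (2, 2, 8, 7): truth gives -7; bid 8 gives -1 > -7. Violating.
Others bid (2, 2, 2, 2): truth gives 0; no alternative beats it.
Others bid (2, 2, 2, 7): truth gives 0; no alternative beats it.
(Checking all 81 profiles: 77 have a profitable deviation, 4 do not.)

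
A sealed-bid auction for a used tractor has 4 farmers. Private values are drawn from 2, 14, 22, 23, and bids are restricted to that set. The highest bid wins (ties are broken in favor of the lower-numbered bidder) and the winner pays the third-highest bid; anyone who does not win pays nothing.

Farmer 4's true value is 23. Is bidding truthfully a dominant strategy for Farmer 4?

Check each profile of the others' bids and compare truth against every alternative bid.
Others bid (2, 2, 22): truth gives 21, best alternative gives 0.
Others bid (2, 22, 2): truth gives 21, best alternative gives 0.
Others bid (22, 2, 2): truth gives 21, best alternative gives 0.
Others bid (2, 14, 22): truth gives 9, best alternative gives 0.
Others bid (2, 22, 14): truth gives 9, best alternative gives 0.
Others bid (14, 2, 22): truth gives 9, best alternative gives 0.
(Remaining 58 profiles checked similarly; truth is weakly best in each.)
In every case the truthful bid is at least as good as any alternative, so it is a dominant strategy.

Yes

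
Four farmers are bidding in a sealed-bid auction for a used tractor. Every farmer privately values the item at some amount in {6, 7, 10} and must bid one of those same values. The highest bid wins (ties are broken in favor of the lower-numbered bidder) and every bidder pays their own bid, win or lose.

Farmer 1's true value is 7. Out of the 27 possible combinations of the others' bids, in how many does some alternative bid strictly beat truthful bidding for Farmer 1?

Others bid (6, 6, 6): truth gives 0; bid 6 gives 1 > 0. Violating.
Others bid (6, 6, 10): truth gives -7; bid 10 gives -3 > -7. Violating.
Others bid (6, 7, 10): truth gives -7; bid 10 gives -3 > -7. Violating.
Others bid (6, 10, 6): truth gives -7; bid 10 gives -3 > -7. Violating.
Others bid (6, 6, 7): truth gives 0; no alternative beats it.
Others bid (6, 7, 6): truth gives 0; no alternative beats it.
(Checking all 27 profiles: 20 have a profitable deviation, 7 do not.)

20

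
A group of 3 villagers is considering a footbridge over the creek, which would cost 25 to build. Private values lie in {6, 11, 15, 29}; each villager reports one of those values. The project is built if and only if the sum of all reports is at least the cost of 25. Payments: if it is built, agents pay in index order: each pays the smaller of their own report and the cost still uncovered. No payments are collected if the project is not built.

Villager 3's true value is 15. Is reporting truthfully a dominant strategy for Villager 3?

Yes

Check each profile of the others' reports and compare truth against every alternative report.
Others report (6, 29): truth gives 15, best alternative gives 15.
Others report (11, 15): truth gives 15, best alternative gives 15.
Others report (11, 29): truth gives 15, best alternative gives 15.
Others report (15, 11): truth gives 15, best alternative gives 15.
Others report (15, 15): truth gives 15, best alternative gives 15.
Others report (15, 29): truth gives 15, best alternative gives 15.
(Remaining 10 profiles checked similarly; truth is weakly best in each.)
In every case the truthful report is at least as good as any alternative, so it is a dominant strategy.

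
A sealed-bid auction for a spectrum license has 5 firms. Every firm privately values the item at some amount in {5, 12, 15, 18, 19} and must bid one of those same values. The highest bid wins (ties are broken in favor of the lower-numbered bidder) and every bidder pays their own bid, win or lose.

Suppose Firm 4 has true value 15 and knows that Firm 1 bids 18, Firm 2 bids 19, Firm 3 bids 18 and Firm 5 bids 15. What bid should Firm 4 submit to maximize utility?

5

Bid 5: loses but pays 5, utility -5.
Bid 12: loses but pays 12, utility -12.
Bid 15: loses but pays 15, utility -15.
Bid 18: loses but pays 18, utility -18.
Bid 19: loses but pays 19, utility -19.
The best choice is 5 with utility -5.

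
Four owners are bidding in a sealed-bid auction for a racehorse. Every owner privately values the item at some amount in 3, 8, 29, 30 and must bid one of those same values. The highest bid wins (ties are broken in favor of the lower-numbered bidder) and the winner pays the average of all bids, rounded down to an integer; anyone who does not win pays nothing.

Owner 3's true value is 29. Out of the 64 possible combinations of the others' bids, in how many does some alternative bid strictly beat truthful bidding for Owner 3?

24

Others bid (3, 3, 3): truth gives 20; bid 8 gives 25 > 20. Violating.
Others bid (3, 3, 8): truth gives 19; bid 8 gives 24 > 19. Violating.
Others bid (3, 3, 30): truth gives 0; bid 30 gives 13 > 0. Violating.
Others bid (3, 8, 30): truth gives 0; bid 30 gives 12 > 0. Violating.
Others bid (3, 3, 29): truth gives 13; no alternative beats it.
Others bid (3, 8, 3): truth gives 19; no alternative beats it.
(Checking all 64 profiles: 24 have a profitable deviation, 40 do not.)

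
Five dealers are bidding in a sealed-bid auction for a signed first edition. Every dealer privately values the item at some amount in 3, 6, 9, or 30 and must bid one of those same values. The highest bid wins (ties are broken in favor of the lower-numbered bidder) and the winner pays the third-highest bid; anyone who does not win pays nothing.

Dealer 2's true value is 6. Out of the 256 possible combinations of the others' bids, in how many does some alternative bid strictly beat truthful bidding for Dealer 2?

Others bid (3, 3, 3, 9): truth gives 0; bid 9 gives 3 > 0. Violating.
Others bid (3, 3, 3, 30): truth gives 0; bid 30 gives 3 > 0. Violating.
Others bid (3, 3, 9, 3): truth gives 0; bid 9 gives 3 > 0. Violating.
Others bid (3, 3, 30, 3): truth gives 0; bid 30 gives 3 > 0. Violating.
Others bid (3, 3, 3, 3): truth gives 3; no alternative beats it.
Others bid (3, 3, 3, 6): truth gives 3; no alternative beats it.
(Checking all 256 profiles: 8 have a profitable deviation, 248 do not.)

8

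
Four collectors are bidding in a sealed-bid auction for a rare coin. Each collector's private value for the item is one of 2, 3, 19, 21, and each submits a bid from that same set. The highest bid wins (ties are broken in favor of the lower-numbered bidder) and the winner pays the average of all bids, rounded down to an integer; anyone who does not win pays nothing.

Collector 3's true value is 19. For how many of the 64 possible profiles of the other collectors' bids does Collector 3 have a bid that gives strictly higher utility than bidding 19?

24

Others bid (2, 2, 2): truth gives 13; bid 3 gives 17 > 13. Violating.
Others bid (2, 2, 3): truth gives 13; bid 3 gives 17 > 13. Violating.
Others bid (2, 2, 21): truth gives 0; bid 21 gives 8 > 0. Violating.
Others bid (2, 3, 21): truth gives 0; bid 21 gives 8 > 0. Violating.
Others bid (2, 2, 19): truth gives 9; no alternative beats it.
Others bid (2, 3, 2): truth gives 13; no alternative beats it.
(Checking all 64 profiles: 24 have a profitable deviation, 40 do not.)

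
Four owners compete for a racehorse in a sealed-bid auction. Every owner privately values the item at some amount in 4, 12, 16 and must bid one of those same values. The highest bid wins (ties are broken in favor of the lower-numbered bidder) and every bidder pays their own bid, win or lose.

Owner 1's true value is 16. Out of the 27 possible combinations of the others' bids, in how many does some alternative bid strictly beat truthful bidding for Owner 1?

Others bid (4, 4, 4): truth gives 0; bid 4 gives 12 > 0. Violating.
Others bid (4, 4, 12): truth gives 0; bid 12 gives 4 > 0. Violating.
Others bid (4, 12, 4): truth gives 0; bid 12 gives 4 > 0. Violating.
Others bid (4, 12, 12): truth gives 0; bid 12 gives 4 > 0. Violating.
Others bid (4, 4, 16): truth gives 0; no alternative beats it.
Others bid (4, 12, 16): truth gives 0; no alternative beats it.
(Checking all 27 profiles: 8 have a profitable deviation, 19 do not.)

8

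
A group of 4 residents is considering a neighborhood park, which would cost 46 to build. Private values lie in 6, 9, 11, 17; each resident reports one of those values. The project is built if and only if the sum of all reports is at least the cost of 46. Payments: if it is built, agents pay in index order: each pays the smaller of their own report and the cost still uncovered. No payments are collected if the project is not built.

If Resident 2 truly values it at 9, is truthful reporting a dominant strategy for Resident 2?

Consider the case where Resident 1 reports 6, Resident 3 reports 17 and Resident 4 reports 17.
Truthful report 9: project built, pays 9, utility 9 - 9 = 0.
Report 6 instead: project built, pays 6, utility 9 - 6 = 3.
Since 3 > 0, reporting 6 is strictly better here, so truthful reporting is not dominant.

No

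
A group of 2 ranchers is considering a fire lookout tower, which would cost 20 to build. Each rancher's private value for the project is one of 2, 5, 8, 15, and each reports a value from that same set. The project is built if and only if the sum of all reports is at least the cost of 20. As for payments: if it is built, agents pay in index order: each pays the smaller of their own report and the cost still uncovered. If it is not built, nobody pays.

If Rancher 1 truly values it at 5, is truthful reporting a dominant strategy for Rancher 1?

Yes

Check each profile of the others' reports and compare truth against every alternative report.
Others report (2): truth gives 0, best alternative gives 0.
Others report (5): truth gives 0, best alternative gives 0.
Others report (8): truth gives 0, best alternative gives 0.
Others report (15): truth gives 0, best alternative gives 0.
In every case the truthful report is at least as good as any alternative, so it is a dominant strategy.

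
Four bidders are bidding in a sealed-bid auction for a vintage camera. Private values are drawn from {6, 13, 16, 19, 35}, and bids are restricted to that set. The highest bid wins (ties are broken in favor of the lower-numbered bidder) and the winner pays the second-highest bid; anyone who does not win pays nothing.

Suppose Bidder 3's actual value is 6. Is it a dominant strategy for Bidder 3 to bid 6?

Yes

Check each profile of the others' bids and compare truth against every alternative bid.
Others bid (6, 6, 13): truth gives 0, best alternative gives -7.
Others bid (6, 6, 6): truth gives 0, best alternative gives 0.
Others bid (6, 6, 16): truth gives 0, best alternative gives 0.
Others bid (6, 6, 19): truth gives 0, best alternative gives 0.
Others bid (6, 6, 35): truth gives 0, best alternative gives 0.
Others bid (6, 13, 6): truth gives 0, best alternative gives 0.
(Remaining 119 profiles checked similarly; truth is weakly best in each.)
In every case the truthful bid is at least as good as any alternative, so it is a dominant strategy.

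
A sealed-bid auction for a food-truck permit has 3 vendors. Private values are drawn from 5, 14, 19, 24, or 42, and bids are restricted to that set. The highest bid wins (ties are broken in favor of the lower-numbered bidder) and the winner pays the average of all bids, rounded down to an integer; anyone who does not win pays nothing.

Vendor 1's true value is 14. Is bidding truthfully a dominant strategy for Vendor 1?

No

Consider the case where Vendor 2 bids 5 and Vendor 3 bids 5.
Truthful bid 14: wins, pays 8, utility 14 - 8 = 6.
Bid 5 instead: wins, pays 5, utility 14 - 5 = 9.
Since 9 > 6, bidding 5 is strictly better here, so truthful bidding is not dominant.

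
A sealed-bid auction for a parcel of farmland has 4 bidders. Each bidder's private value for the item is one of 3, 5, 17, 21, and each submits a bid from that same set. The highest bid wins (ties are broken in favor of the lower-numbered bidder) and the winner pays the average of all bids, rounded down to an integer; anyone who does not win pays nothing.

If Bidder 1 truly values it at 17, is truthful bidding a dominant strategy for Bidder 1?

No

Consider the case where Bidder 2 bids 3, Bidder 3 bids 3 and Bidder 4 bids 3.
Truthful bid 17: wins, pays 6, utility 17 - 6 = 11.
Bid 3 instead: wins, pays 3, utility 17 - 3 = 14.
Since 14 > 11, bidding 3 is strictly better here, so truthful bidding is not dominant.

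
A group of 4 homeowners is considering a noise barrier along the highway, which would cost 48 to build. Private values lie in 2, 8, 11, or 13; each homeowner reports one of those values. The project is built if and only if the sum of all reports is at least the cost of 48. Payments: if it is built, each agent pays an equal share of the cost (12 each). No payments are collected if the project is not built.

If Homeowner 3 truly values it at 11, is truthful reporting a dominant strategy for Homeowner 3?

No

Consider the case where Homeowner 1 reports 11, Homeowner 2 reports 13 and Homeowner 4 reports 13.
Truthful report 11: project built, pays 12, utility 11 - 12 = -1.
Report 2 instead: project not built, utility 0.
Since 0 > -1, reporting 2 is strictly better here, so truthful reporting is not dominant.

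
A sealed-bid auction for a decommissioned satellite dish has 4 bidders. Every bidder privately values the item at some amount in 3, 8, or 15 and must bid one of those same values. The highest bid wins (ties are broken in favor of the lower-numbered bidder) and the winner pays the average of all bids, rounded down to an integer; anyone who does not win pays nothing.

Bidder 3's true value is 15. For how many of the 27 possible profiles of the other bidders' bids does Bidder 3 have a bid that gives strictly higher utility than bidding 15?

Others bid (3, 3, 3): truth gives 9; bid 8 gives 11 > 9. Violating.
Others bid (3, 3, 8): truth gives 8; bid 8 gives 10 > 8. Violating.
Others bid (3, 3, 15): truth gives 6; no alternative beats it.
Others bid (3, 8, 3): truth gives 8; no alternative beats it.
(Checking all 27 profiles: 2 have a profitable deviation, 25 do not.)

2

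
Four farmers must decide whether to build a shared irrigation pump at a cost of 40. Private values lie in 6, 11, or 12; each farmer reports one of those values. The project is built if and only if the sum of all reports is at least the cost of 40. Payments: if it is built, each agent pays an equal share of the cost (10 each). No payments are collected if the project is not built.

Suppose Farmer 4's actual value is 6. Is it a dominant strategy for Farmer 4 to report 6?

Yes

Check each profile of the others' reports and compare truth against every alternative report.
Others report (6, 11, 12): truth gives 0, best alternative gives -4.
Others report (6, 12, 11): truth gives 0, best alternative gives -4.
Others report (6, 12, 12): truth gives 0, best alternative gives -4.
Others report (11, 6, 12): truth gives 0, best alternative gives -4.
Others report (11, 11, 11): truth gives 0, best alternative gives -4.
Others report (11, 12, 6): truth gives 0, best alternative gives -4.
(Remaining 21 profiles checked similarly; truth is weakly best in each.)
In every case the truthful report is at least as good as any alternative, so it is a dominant strategy.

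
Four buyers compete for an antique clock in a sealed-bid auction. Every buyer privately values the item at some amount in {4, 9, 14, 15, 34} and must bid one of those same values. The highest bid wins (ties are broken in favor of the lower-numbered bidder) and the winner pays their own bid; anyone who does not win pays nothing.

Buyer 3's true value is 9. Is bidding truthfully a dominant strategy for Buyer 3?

Yes

Check each profile of the others' bids and compare truth against every alternative bid.
Others bid (4, 4, 4): truth gives 0, best alternative gives 0.
Others bid (4, 4, 9): truth gives 0, best alternative gives 0.
Others bid (4, 4, 14): truth gives 0, best alternative gives 0.
Others bid (4, 4, 15): truth gives 0, best alternative gives 0.
Others bid (4, 4, 34): truth gives 0, best alternative gives 0.
Others bid (4, 9, 4): truth gives 0, best alternative gives 0.
(Remaining 119 profiles checked similarly; truth is weakly best in each.)
In every case the truthful bid is at least as good as any alternative, so it is a dominant strategy.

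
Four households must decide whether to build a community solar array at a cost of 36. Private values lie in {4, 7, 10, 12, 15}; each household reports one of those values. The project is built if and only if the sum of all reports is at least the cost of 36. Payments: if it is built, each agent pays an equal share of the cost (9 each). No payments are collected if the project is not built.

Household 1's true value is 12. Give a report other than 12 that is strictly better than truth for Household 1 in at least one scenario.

15

Suppose Household 2 reports 4, Household 3 reports 4 and Household 4 reports 15.
Report 12: project not built, utility 0.
Report 15: project built, pays 9, utility 12 - 9 = 3.
So reporting 15 beats truth here (3 > 0).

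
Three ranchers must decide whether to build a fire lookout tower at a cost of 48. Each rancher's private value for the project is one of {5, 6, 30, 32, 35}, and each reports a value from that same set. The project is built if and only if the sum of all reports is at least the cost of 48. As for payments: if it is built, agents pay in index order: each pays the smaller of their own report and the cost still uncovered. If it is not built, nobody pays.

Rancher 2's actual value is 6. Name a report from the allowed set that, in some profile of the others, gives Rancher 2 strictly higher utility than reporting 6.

5

Suppose Rancher 1 reports 30 and Rancher 3 reports 30.
Report 6: project built, pays 6, utility 6 - 6 = 0.
Report 5: project built, pays 5, utility 6 - 5 = 1.
So reporting 5 beats truth here (1 > 0).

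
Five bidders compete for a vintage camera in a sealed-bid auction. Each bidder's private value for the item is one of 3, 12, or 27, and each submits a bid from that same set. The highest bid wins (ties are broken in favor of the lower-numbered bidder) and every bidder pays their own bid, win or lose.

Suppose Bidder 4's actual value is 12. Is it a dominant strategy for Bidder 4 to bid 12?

Consider the case where Bidder 1 bids 3, Bidder 2 bids 3, Bidder 3 bids 3 and Bidder 5 bids 27.
Truthful bid 12: loses but pays 12, utility -12.
Bid 3 instead: loses but pays 3, utility -3.
Since -3 > -12, bidding 3 is strictly better here, so truthful bidding is not dominant.

No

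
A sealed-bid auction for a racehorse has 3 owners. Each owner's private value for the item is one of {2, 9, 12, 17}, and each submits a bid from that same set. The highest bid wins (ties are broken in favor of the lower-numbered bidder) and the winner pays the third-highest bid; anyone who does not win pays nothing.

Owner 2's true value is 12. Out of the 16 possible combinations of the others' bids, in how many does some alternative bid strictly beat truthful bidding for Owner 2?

Others bid (2, 17): truth gives 0; bid 17 gives 10 > 0. Violating.
Others bid (9, 17): truth gives 0; bid 17 gives 3 > 0. Violating.
Others bid (12, 2): truth gives 0; bid 17 gives 10 > 0. Violating.
Others bid (12, 9): truth gives 0; bid 17 gives 3 > 0. Violating.
Others bid (2, 2): truth gives 10; no alternative beats it.
Others bid (2, 9): truth gives 10; no alternative beats it.
(Checking all 16 profiles: 4 have a profitable deviation, 12 do not.)

4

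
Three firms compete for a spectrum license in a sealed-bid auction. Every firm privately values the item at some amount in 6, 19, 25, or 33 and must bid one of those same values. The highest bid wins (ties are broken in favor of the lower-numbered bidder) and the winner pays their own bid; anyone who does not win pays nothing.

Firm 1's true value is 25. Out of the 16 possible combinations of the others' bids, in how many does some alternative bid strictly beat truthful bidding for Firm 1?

4

Others bid (6, 6): truth gives 0; bid 6 gives 19 > 0. Violating.
Others bid (6, 19): truth gives 0; bid 19 gives 6 > 0. Violating.
Others bid (19, 6): truth gives 0; bid 19 gives 6 > 0. Violating.
Others bid (19, 19): truth gives 0; bid 19 gives 6 > 0. Violating.
Others bid (6, 25): truth gives 0; no alternative beats it.
Others bid (6, 33): truth gives 0; no alternative beats it.
(Checking all 16 profiles: 4 have a profitable deviation, 12 do not.)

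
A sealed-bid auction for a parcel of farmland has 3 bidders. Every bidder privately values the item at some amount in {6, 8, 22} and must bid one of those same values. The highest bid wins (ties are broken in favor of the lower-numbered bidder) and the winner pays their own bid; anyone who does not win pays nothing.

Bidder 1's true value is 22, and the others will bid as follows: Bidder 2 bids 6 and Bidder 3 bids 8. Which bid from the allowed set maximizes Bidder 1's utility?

Bid 6: loses, pays 0, utility 0.
Bid 8: wins, pays 8, utility 22 - 8 = 14.
Bid 22: wins, pays 22, utility 22 - 22 = 0.
The best choice is 8 with utility 14.

8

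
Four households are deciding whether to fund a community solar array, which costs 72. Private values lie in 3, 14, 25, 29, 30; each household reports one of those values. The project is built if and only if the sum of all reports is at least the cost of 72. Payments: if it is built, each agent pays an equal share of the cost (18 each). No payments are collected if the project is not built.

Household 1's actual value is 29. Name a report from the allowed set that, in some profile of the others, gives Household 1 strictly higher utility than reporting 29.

30

Suppose Household 2 reports 3, Household 3 reports 14 and Household 4 reports 25.
Report 29: project not built, utility 0.
Report 30: project built, pays 18, utility 29 - 18 = 11.
So reporting 30 beats truth here (11 > 0).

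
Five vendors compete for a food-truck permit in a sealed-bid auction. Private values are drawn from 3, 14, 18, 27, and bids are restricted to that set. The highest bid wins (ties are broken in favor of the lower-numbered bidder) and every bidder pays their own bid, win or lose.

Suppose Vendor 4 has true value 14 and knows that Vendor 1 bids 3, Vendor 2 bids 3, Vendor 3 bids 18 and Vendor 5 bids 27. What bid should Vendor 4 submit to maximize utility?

3

Bid 3: loses but pays 3, utility -3.
Bid 14: loses but pays 14, utility -14.
Bid 18: loses but pays 18, utility -18.
Bid 27: wins, pays 27, utility 14 - 27 = -13.
The best choice is 3 with utility -3.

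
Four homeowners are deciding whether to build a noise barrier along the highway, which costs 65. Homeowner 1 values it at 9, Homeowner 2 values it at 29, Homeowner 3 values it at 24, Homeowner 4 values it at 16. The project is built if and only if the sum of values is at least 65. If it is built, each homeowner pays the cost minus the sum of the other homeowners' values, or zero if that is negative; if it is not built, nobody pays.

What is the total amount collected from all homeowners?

Total value 78 ≥ cost 65, so it is built.
Homeowner 1: others sum to 69; max(0, 65 - 69) = 0.
Homeowner 2: others sum to 49; max(0, 65 - 49) = 16.
Homeowner 3: others sum to 54; max(0, 65 - 54) = 11.
Homeowner 4: others sum to 62; max(0, 65 - 62) = 3.
Total collected = 0 + 16 + 11 + 3 = 30.

30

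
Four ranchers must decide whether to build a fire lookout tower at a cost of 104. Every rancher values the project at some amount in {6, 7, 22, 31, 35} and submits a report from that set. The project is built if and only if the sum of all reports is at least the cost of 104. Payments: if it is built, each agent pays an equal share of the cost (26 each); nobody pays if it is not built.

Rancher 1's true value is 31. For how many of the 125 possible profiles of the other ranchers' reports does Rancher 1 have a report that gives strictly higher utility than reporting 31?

9

Others report (6, 31, 35): truth gives 0; report 35 gives 5 > 0. Violating.
Others report (6, 35, 31): truth gives 0; report 35 gives 5 > 0. Violating.
Others report (7, 31, 31): truth gives 0; report 35 gives 5 > 0. Violating.
Others report (31, 6, 35): truth gives 0; report 35 gives 5 > 0. Violating.
Others report (6, 6, 6): truth gives 0; no alternative beats it.
Others report (6, 6, 7): truth gives 0; no alternative beats it.
(Checking all 125 profiles: 9 have a profitable deviation, 116 do not.)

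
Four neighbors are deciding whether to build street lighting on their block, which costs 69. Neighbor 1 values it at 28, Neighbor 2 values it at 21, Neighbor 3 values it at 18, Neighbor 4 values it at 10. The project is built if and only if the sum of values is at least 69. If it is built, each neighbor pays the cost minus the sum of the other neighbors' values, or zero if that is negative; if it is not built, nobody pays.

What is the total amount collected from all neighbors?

45

Total value 77 ≥ cost 69, so it is built.
Neighbor 1: others sum to 49; max(0, 69 - 49) = 20.
Neighbor 2: others sum to 56; max(0, 69 - 56) = 13.
Neighbor 3: others sum to 59; max(0, 69 - 59) = 10.
Neighbor 4: others sum to 67; max(0, 69 - 67) = 2.
Total collected = 20 + 13 + 10 + 2 = 45.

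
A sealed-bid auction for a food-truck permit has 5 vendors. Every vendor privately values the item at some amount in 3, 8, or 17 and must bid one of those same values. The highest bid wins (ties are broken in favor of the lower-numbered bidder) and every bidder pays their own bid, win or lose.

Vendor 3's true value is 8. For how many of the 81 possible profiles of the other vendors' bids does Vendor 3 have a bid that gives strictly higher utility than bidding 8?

77

Others bid (3, 3, 3, 17): truth gives -8; bid 3 gives -3 > -8. Violating.
Others bid (3, 3, 8, 17): truth gives -8; bid 3 gives -3 > -8. Violating.
Others bid (3, 3, 17, 3): truth gives -8; bid 3 gives -3 > -8. Violating.
Others bid (3, 3, 17, 8): truth gives -8; bid 3 gives -3 > -8. Violating.
Others bid (3, 3, 3, 3): truth gives 0; no alternative beats it.
Others bid (3, 3, 3, 8): truth gives 0; no alternative beats it.
(Checking all 81 profiles: 77 have a profitable deviation, 4 do not.)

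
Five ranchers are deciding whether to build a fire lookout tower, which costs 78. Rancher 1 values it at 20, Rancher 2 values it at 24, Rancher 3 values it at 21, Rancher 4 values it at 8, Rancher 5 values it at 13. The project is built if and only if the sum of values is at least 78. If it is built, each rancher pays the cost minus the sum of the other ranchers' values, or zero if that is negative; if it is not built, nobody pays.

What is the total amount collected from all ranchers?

Total value 86 ≥ cost 78, so it is built.
Rancher 1: others sum to 66; max(0, 78 - 66) = 12.
Rancher 2: others sum to 62; max(0, 78 - 62) = 16.
Rancher 3: others sum to 65; max(0, 78 - 65) = 13.
Rancher 4: others sum to 78; max(0, 78 - 78) = 0.
Rancher 5: others sum to 73; max(0, 78 - 73) = 5.
Total collected = 12 + 16 + 13 + 0 + 5 = 46.

46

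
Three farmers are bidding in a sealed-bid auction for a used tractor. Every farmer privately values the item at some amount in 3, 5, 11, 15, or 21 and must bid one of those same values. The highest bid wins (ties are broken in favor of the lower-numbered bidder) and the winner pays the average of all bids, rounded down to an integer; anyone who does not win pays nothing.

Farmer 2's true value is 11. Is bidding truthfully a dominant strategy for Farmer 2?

No

Consider the case where Farmer 1 bids 3 and Farmer 3 bids 3.
Truthful bid 11: wins, pays 5, utility 11 - 5 = 6.
Bid 5 instead: wins, pays 3, utility 11 - 3 = 8.
Since 8 > 6, bidding 5 is strictly better here, so truthful bidding is not dominant.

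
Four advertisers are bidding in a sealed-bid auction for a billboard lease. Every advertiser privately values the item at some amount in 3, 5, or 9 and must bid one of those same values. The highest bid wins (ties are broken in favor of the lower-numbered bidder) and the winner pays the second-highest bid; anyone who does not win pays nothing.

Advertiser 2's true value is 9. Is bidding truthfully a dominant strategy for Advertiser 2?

Yes

Check each profile of the others' bids and compare truth against every alternative bid.
Others bid (5, 3, 3): truth gives 4, best alternative gives 0.
Others bid (5, 3, 5): truth gives 4, best alternative gives 0.
Others bid (5, 5, 3): truth gives 4, best alternative gives 0.
Others bid (5, 5, 5): truth gives 4, best alternative gives 0.
Others bid (3, 3, 3): truth gives 6, best alternative gives 6.
Others bid (3, 3, 5): truth gives 4, best alternative gives 4.
(Remaining 21 profiles checked similarly; truth is weakly best in each.)
In every case the truthful bid is at least as good as any alternative, so it is a dominant strategy.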